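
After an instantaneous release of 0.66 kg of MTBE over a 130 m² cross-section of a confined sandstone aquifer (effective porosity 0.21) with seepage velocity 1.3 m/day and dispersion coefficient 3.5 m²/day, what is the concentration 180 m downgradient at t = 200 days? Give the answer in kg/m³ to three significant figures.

2.62e-05 kg/m³

For an instantaneous plane source, C(x,t) = M/(n_e·A·√(4πDt)) · exp(−(x−vt)²/(4Dt)), with n_e·A the pore (flow) area.
Plume center vt = 1.3 × 200 = 260 m, so the well at 180 m is 80 m upgradient of the peak.
√(4πDt) = 93.79 m, giving peak height M/(n_e·A·√(4πDt)) = 0.66/(0.21 × 130 × 93.79) = 0.0002578 kg/m³.
(x−vt)²/(4Dt) = (-80)²/(4 × 3.5 × 200) = 2.286; exp(−2.286) = 0.1017.
C = 0.0002578 × 0.1017 = 2.62e-05 kg/m³.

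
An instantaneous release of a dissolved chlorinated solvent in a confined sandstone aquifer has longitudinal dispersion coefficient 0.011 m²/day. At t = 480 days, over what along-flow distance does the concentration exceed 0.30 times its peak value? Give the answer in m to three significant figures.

The plume is Gaussian with σ = √(2Dt) = √(2 × 0.011 × 480) = 3.250 m.
C/C_peak = exp(−Δx²/(2σ²)) = 0.30 ⇒ Δx = σ·√(−2 ln 0.30) = 3.250 × 1.552 = 5.044 m.
Width = 2Δx = 10.1 m.

10.1 m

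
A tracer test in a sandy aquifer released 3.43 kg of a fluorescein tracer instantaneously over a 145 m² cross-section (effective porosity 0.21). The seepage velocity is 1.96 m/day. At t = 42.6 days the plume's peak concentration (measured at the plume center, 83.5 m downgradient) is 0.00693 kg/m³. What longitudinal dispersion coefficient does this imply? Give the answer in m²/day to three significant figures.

0.494 m²/day

At the plume center C_max = M/(n_e·A·√(4πDt)), so D = M²/(4πt·(n_e·A·C_max)²).
n_e·A·C_max = 0.21 × 145 × 0.00693 = 0.2110 kg/m.
D = 3.43²/(4π × 42.6 × 0.2110²) = 0.494 m²/day.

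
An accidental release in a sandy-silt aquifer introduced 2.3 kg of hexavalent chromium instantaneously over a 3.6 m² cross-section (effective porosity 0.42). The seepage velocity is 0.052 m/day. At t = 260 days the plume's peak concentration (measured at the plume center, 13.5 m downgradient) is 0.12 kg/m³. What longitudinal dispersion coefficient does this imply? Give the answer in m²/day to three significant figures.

0.0492 m²/day

At the plume center C_max = M/(n_e·A·√(4πDt)), so D = M²/(4πt·(n_e·A·C_max)²).
n_e·A·C_max = 0.42 × 3.6 × 0.12 = 0.1814 kg/m.
D = 2.3²/(4π × 260 × 0.1814²) = 0.0492 m²/day.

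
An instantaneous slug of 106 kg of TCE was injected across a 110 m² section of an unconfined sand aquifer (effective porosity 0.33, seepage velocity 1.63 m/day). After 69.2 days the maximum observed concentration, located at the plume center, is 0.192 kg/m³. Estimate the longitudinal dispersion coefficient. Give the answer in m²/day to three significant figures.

0.266 m²/day

At the plume center C_max = M/(n_e·A·√(4πDt)), so D = M²/(4πt·(n_e·A·C_max)²).
n_e·A·C_max = 0.33 × 110 × 0.192 = 6.970 kg/m.
D = 106²/(4π × 69.2 × 6.970²) = 0.266 m²/day.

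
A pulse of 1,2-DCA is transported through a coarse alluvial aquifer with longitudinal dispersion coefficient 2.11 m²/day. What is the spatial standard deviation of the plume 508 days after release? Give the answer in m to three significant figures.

Dispersive spreading gives a Gaussian with σ² = 2Dt; advection only shifts the center.
σ = √(2 × 2.11 × 508) = 46.3 m.

46.3 m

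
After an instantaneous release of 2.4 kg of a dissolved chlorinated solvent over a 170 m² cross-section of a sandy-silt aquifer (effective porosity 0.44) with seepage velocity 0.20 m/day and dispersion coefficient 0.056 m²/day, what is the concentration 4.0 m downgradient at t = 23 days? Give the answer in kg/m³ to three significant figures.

For an instantaneous plane source, C(x,t) = M/(n_e·A·√(4πDt)) · exp(−(x−vt)²/(4Dt)), with n_e·A the pore (flow) area.
Plume center vt = 0.20 × 23 = 4.6 m, so the well at 4.0 m is 0.6 m upgradient of the peak.
√(4πDt) = 4.023 m, giving peak height M/(n_e·A·√(4πDt)) = 2.4/(0.44 × 170 × 4.023) = 0.007976 kg/m³.
(x−vt)²/(4Dt) = (-0.6)²/(4 × 0.056 × 23) = 0.06988; exp(−0.06988) = 0.9325.
C = 0.007976 × 0.9325 = 0.00744 kg/m³.

0.00744 kg/m³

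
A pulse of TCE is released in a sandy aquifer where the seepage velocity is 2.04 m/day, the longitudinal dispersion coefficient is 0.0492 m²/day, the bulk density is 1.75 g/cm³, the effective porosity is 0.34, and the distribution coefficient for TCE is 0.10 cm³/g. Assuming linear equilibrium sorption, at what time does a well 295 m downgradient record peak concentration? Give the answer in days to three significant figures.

219 days

Retardation factor R = 1 + ρ_b·K_d/n = 1 + 1.75 × 0.10/0.34 = 1.515.
Sorption retards both mechanisms: v_R = v/R = 1.347 m/day, D_R = D/R = 0.03248 m²/day.
Peak time from v_R²t² + 2D_R t − x² = 0: t = (√(D_R² + v_R²x²) − D_R)/v_R².
√(D_R² + v_R²x²) = √(0.03248² + 1.347² × 295²) = 397.4; v_R² = 1.814.
t = (397.4 − 0.03248)/1.814 = 219 days.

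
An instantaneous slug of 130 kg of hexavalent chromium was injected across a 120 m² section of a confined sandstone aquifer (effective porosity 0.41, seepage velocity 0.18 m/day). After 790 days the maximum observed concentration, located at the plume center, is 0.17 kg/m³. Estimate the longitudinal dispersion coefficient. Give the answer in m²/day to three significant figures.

At the plume center C_max = M/(n_e·A·√(4πDt)), so D = M²/(4πt·(n_e·A·C_max)²).
n_e·A·C_max = 0.41 × 120 × 0.17 = 8.364 kg/m.
D = 130²/(4π × 790 × 8.364²) = 0.0243 m²/day.

0.0243 m²/day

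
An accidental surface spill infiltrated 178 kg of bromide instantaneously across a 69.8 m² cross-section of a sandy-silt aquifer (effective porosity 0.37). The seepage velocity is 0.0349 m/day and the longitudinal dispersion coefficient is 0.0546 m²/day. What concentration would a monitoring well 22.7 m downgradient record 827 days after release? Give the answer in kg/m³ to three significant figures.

0.234 kg/m³

For an instantaneous plane source, C(x,t) = M/(n_e·A·√(4πDt)) · exp(−(x−vt)²/(4Dt)), with n_e·A the pore (flow) area.
Plume center vt = 0.0349 × 827 = 28.8623 m, so the well at 22.7 m is 6.1623 m upgradient of the peak.
√(4πDt) = 23.82 m, giving peak height M/(n_e·A·√(4πDt)) = 178/(0.37 × 69.8 × 23.82) = 0.2893 kg/m³.
(x−vt)²/(4Dt) = (-6.1623)²/(4 × 0.0546 × 827) = 0.2102; exp(−0.2102) = 0.8104.
C = 0.2893 × 0.8104 = 0.234 kg/m³.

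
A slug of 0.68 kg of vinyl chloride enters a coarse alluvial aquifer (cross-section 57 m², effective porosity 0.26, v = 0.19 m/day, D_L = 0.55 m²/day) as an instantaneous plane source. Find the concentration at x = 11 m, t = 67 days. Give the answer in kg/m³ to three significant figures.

0.00209 kg/m³

For an instantaneous plane source, C(x,t) = M/(n_e·A·√(4πDt)) · exp(−(x−vt)²/(4Dt)), with n_e·A the pore (flow) area.
Plume center vt = 0.19 × 67 = 12.73 m, so the well at 11 m is 1.73 m upgradient of the peak.
√(4πDt) = 21.52 m, giving peak height M/(n_e·A·√(4πDt)) = 0.68/(0.26 × 57 × 21.52) = 0.002132 kg/m³.
(x−vt)²/(4Dt) = (-1.73)²/(4 × 0.55 × 67) = 0.02030; exp(−0.02030) = 0.9799.
C = 0.002132 × 0.9799 = 0.00209 kg/m³.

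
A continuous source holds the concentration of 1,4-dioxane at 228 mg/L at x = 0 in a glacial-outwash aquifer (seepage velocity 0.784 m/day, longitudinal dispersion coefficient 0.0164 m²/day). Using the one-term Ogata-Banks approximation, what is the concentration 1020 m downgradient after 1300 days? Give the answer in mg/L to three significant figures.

For a continuous step input, C/C₀ ≈ ½·erfc((x−vt)/(2√(Dt))).
vt = 0.784 × 1300 = 1019.2 m and 2√(Dt) = 2√(0.0164 × 1300) = 9.235 m.
Argument (x−vt)/(2√(Dt)) = (1020 − 1019.2)/9.235 = 0.08663; ½·erfc(0.08663) = 0.4512.
C = 228 × 0.4512 = 103 mg/L.

103 mg/L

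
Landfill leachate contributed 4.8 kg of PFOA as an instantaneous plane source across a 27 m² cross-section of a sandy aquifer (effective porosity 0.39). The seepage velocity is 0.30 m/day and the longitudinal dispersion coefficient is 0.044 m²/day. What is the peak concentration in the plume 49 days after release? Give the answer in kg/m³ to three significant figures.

0.0876 kg/m³

The peak of an instantaneous 1D plume sits at x = vt; there the Gaussian factor is 1 and C_max = M/(n_e·A·√(4πDt)), where n_e·A is the pore area the mass is dissolved in.
√(4πDt) = √(4π × 0.044 × 49) = 5.205 m, so C_max = 4.8/(0.39 × 27 × 5.205) = 0.0876 kg/m³.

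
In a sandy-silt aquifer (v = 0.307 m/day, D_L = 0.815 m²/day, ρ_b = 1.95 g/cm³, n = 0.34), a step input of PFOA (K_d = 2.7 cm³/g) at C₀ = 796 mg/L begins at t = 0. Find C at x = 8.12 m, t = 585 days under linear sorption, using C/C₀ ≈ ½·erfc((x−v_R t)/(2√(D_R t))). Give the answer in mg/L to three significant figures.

511 mg/L

Retardation factor R = 1 + ρ_b·K_d/n = 1 + 1.95 × 2.7/0.34 = 16.49.
Sorption retards both mechanisms: v_R = v/R = 0.01862 m/day, D_R = D/R = 0.04942 m²/day.
v_R·t = 0.01862 × 585 = 10.8927 m; 2√(D_R t) = 10.75 m; argument = (8.12 − 10.8927)/10.75 = -0.2579.
C = C₀ × ½·erfc(-0.2579) = 796 × 0.6423 = 511 mg/L.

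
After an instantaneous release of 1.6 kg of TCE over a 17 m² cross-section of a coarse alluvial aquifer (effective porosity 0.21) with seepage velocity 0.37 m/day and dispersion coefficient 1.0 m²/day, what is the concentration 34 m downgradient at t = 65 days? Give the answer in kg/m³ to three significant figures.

For an instantaneous plane source, C(x,t) = M/(n_e·A·√(4πDt)) · exp(−(x−vt)²/(4Dt)), with n_e·A the pore (flow) area.
Plume center vt = 0.37 × 65 = 24.05 m, so the well at 34 m is 9.95 m downgradient of the peak.
√(4πDt) = 28.58 m, giving peak height M/(n_e·A·√(4πDt)) = 1.6/(0.21 × 17 × 28.58) = 0.01568 kg/m³.
(x−vt)²/(4Dt) = (9.95)²/(4 × 1.0 × 65) = 0.3808; exp(−0.3808) = 0.6833.
C = 0.01568 × 0.6833 = 0.0107 kg/m³.

0.0107 kg/m³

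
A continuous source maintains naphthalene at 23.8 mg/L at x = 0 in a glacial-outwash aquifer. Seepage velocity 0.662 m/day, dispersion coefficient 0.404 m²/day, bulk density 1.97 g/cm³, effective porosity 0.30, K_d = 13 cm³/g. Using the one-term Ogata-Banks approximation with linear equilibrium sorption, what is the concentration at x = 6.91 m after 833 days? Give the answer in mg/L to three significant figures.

Retardation factor R = 1 + ρ_b·K_d/n = 1 + 1.97 × 13/0.30 = 86.37.
Sorption retards both mechanisms: v_R = v/R = 0.007665 m/day, D_R = D/R = 0.004678 m²/day.
v_R·t = 0.007665 × 833 = 6.384945 m; 2√(D_R t) = 3.948 m; argument = (6.91 − 6.384945)/3.948 = 0.1330.
C = C₀ × ½·erfc(0.1330) = 23.8 × 0.4254 = 10.1 mg/L.

10.1 mg/L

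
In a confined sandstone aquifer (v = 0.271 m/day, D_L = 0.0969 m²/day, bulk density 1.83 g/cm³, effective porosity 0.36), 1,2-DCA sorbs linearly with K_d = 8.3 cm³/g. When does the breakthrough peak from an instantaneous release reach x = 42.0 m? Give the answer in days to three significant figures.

Retardation factor R = 1 + ρ_b·K_d/n = 1 + 1.83 × 8.3/0.36 = 43.19.
Sorption retards both mechanisms: v_R = v/R = 0.006275 m/day, D_R = D/R = 0.002244 m²/day.
Peak time from v_R²t² + 2D_R t − x² = 0: t = (√(D_R² + v_R²x²) − D_R)/v_R².
√(D_R² + v_R²x²) = √(0.002244² + 0.006275² × 42.0²) = 0.2636; v_R² = 3.938e-05.
t = (0.2636 − 0.002244)/3.938e-05 = 6640 days.

6640 days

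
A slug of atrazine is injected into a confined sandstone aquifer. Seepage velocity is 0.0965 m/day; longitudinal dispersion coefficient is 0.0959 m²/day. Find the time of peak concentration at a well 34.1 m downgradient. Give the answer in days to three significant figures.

For the 1D instantaneous-source solution, setting ∂C/∂t = 0 at fixed x gives v²t² + 2Dt − x² = 0, so t = (√(D² + v²x²) − D)/v².
√(D² + v²x²) = √(0.0959² + 0.0965² × 34.1²) = 3.292; v² = 0.00931225.
t = (3.292 − 0.0959)/0.00931225 = 343 days (vs. the pure-advection estimate x/v = 353 d).

343 days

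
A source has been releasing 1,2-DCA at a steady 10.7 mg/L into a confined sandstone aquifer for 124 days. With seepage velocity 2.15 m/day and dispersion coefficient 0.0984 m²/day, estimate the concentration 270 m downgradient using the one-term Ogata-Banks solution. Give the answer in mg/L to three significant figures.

For a continuous step input, C/C₀ ≈ ½·erfc((x−vt)/(2√(Dt))).
vt = 2.15 × 124 = 266.6 m and 2√(Dt) = 2√(0.0984 × 124) = 6.986 m.
Argument (x−vt)/(2√(Dt)) = (270 − 266.6)/6.986 = 0.4867; ½·erfc(0.4867) = 0.2456.
C = 10.7 × 0.2456 = 2.63 mg/L.

2.63 mg/L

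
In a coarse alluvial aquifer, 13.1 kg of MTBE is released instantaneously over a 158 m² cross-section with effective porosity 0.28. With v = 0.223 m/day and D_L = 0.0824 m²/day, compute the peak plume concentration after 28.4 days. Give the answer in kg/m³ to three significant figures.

0.0546 kg/m³

The peak of an instantaneous 1D plume sits at x = vt; there the Gaussian factor is 1 and C_max = M/(n_e·A·√(4πDt)), where n_e·A is the pore area the mass is dissolved in.
√(4πDt) = √(4π × 0.0824 × 28.4) = 5.423 m, so C_max = 13.1/(0.28 × 158 × 5.423) = 0.0546 kg/m³.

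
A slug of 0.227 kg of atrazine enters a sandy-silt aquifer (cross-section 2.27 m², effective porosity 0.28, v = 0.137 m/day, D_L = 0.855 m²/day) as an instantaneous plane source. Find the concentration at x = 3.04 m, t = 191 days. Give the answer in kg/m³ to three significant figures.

0.00348 kg/m³

For an instantaneous plane source, C(x,t) = M/(n_e·A·√(4πDt)) · exp(−(x−vt)²/(4Dt)), with n_e·A the pore (flow) area.
Plume center vt = 0.137 × 191 = 26.167 m, so the well at 3.04 m is 23.127 m upgradient of the peak.
√(4πDt) = 45.30 m, giving peak height M/(n_e·A·√(4πDt)) = 0.227/(0.28 × 2.27 × 45.30) = 0.007884 kg/m³.
(x−vt)²/(4Dt) = (-23.127)²/(4 × 0.855 × 191) = 0.8188; exp(−0.8188) = 0.4410.
C = 0.007884 × 0.4410 = 0.00348 kg/m³.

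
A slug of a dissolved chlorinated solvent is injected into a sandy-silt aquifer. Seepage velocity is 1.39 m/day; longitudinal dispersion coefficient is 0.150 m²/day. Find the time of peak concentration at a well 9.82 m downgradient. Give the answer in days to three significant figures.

6.99 days

For the 1D instantaneous-source solution, setting ∂C/∂t = 0 at fixed x gives v²t² + 2Dt − x² = 0, so t = (√(D² + v²x²) − D)/v².
√(D² + v²x²) = √(0.150² + 1.39² × 9.82²) = 13.65; v² = 1.9321.
t = (13.65 − 0.150)/1.9321 = 6.99 days (vs. the pure-advection estimate x/v = 7.06 d).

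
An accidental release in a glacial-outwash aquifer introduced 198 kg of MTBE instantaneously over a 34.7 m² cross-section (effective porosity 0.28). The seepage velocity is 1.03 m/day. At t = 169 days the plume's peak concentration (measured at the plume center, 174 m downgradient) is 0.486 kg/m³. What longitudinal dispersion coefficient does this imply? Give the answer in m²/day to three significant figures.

0.828 m²/day

At the plume center C_max = M/(n_e·A·√(4πDt)), so D = M²/(4πt·(n_e·A·C_max)²).
n_e·A·C_max = 0.28 × 34.7 × 0.486 = 4.722 kg/m.
D = 198²/(4π × 169 × 4.722²) = 0.828 m²/day.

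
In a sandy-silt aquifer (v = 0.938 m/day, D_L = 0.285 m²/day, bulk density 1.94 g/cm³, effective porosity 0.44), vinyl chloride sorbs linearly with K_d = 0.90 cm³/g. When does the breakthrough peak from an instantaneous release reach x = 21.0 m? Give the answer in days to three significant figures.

110 days

Retardation factor R = 1 + ρ_b·K_d/n = 1 + 1.94 × 0.90/0.44 = 4.968.
Sorption retards both mechanisms: v_R = v/R = 0.1888 m/day, D_R = D/R = 0.05737 m²/day.
Peak time from v_R²t² + 2D_R t − x² = 0: t = (√(D_R² + v_R²x²) − D_R)/v_R².
√(D_R² + v_R²x²) = √(0.05737² + 0.1888² × 21.0²) = 3.965; v_R² = 0.03565.
t = (3.965 − 0.05737)/0.03565 = 110 days.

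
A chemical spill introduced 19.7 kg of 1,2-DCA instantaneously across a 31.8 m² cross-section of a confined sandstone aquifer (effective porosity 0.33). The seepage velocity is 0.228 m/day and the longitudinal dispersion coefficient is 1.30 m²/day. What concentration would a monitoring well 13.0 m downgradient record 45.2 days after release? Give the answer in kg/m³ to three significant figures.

0.0670 kg/m³

For an instantaneous plane source, C(x,t) = M/(n_e·A·√(4πDt)) · exp(−(x−vt)²/(4Dt)), with n_e·A the pore (flow) area.
Plume center vt = 0.228 × 45.2 = 10.3056 m, so the well at 13.0 m is 2.6944 m downgradient of the peak.
√(4πDt) = 27.17 m, giving peak height M/(n_e·A·√(4πDt)) = 19.7/(0.33 × 31.8 × 27.17) = 0.06909 kg/m³.
(x−vt)²/(4Dt) = (2.6944)²/(4 × 1.30 × 45.2) = 0.03089; exp(−0.03089) = 0.9696.
C = 0.06909 × 0.9696 = 0.0670 kg/m³.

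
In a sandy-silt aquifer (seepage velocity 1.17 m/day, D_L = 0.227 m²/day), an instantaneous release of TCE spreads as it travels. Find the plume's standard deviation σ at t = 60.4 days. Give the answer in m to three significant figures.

5.24 m

Dispersive spreading gives a Gaussian with σ² = 2Dt; advection only shifts the center.
σ = √(2 × 0.227 × 60.4) = 5.24 m.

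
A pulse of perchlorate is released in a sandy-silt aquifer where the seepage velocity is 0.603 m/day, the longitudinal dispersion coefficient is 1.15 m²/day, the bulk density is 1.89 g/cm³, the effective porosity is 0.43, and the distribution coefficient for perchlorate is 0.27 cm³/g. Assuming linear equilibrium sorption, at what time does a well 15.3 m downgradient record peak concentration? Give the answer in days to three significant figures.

Retardation factor R = 1 + ρ_b·K_d/n = 1 + 1.89 × 0.27/0.43 = 2.187.
Sorption retards both mechanisms: v_R = v/R = 0.2757 m/day, D_R = D/R = 0.5258 m²/day.
Peak time from v_R²t² + 2D_R t − x² = 0: t = (√(D_R² + v_R²x²) − D_R)/v_R².
√(D_R² + v_R²x²) = √(0.5258² + 0.2757² × 15.3²) = 4.251; v_R² = 0.07601.
t = (4.251 − 0.5258)/0.07601 = 49.0 days.

49.0 days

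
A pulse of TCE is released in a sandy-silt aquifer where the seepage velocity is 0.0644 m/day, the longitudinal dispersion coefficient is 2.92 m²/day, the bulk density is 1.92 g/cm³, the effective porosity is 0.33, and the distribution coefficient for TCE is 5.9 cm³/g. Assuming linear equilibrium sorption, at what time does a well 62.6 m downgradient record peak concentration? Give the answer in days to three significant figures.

Retardation factor R = 1 + ρ_b·K_d/n = 1 + 1.92 × 5.9/0.33 = 35.33.
Sorption retards both mechanisms: v_R = v/R = 0.001823 m/day, D_R = D/R = 0.08265 m²/day.
Peak time from v_R²t² + 2D_R t − x² = 0: t = (√(D_R² + v_R²x²) − D_R)/v_R².
√(D_R² + v_R²x²) = √(0.08265² + 0.001823² × 62.6²) = 0.1409; v_R² = 3.323e-06.
t = (0.1409 − 0.08265)/3.323e-06 = 17500 days.

17500 days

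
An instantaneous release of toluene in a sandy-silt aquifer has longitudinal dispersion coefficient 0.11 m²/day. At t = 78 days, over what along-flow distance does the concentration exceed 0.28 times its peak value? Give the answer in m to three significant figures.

The plume is Gaussian with σ = √(2Dt) = √(2 × 0.11 × 78) = 4.142 m.
C/C_peak = exp(−Δx²/(2σ²)) = 0.28 ⇒ Δx = σ·√(−2 ln 0.28) = 4.142 × 1.596 = 6.611 m.
Width = 2Δx = 13.2 m.

13.2 m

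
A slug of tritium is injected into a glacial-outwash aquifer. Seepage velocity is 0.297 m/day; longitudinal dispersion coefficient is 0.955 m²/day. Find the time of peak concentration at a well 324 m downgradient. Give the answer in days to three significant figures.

1080 days

For the 1D instantaneous-source solution, setting ∂C/∂t = 0 at fixed x gives v²t² + 2Dt − x² = 0, so t = (√(D² + v²x²) − D)/v².
√(D² + v²x²) = √(0.955² + 0.297² × 324²) = 96.23; v² = 0.088209.
t = (96.23 − 0.955)/0.088209 = 1080 days (vs. the pure-advection estimate x/v = 1090 d).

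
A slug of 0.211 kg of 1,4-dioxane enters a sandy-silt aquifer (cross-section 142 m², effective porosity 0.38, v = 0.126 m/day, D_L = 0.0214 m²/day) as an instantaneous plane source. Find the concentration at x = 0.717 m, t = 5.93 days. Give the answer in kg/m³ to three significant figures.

0.00309 kg/m³

For an instantaneous plane source, C(x,t) = M/(n_e·A·√(4πDt)) · exp(−(x−vt)²/(4Dt)), with n_e·A the pore (flow) area.
Plume center vt = 0.126 × 5.93 = 0.74718 m, so the well at 0.717 m is 0.03018 m upgradient of the peak.
√(4πDt) = 1.263 m, giving peak height M/(n_e·A·√(4πDt)) = 0.211/(0.38 × 142 × 1.263) = 0.003096 kg/m³.
(x−vt)²/(4Dt) = (-0.03018)²/(4 × 0.0214 × 5.93) = 0.001794; exp(−0.001794) = 0.9982.
C = 0.003096 × 0.9982 = 0.00309 kg/m³.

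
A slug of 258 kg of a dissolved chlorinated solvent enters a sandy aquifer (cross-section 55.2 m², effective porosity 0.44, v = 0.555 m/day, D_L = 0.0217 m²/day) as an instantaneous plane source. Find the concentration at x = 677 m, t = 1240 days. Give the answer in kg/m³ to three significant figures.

For an instantaneous plane source, C(x,t) = M/(n_e·A·√(4πDt)) · exp(−(x−vt)²/(4Dt)), with n_e·A the pore (flow) area.
Plume center vt = 0.555 × 1240 = 688.2 m, so the well at 677 m is 11.2 m upgradient of the peak.
√(4πDt) = 18.39 m, giving peak height M/(n_e·A·√(4πDt)) = 258/(0.44 × 55.2 × 18.39) = 0.5776 kg/m³.
(x−vt)²/(4Dt) = (-11.2)²/(4 × 0.0217 × 1240) = 1.165; exp(−1.165) = 0.3119.
C = 0.5776 × 0.3119 = 0.180 kg/m³.

0.180 kg/m³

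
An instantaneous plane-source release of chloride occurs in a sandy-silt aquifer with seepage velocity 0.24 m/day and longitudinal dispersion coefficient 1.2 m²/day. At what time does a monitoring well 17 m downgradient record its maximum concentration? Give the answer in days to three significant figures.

53.0 days

For the 1D instantaneous-source solution, setting ∂C/∂t = 0 at fixed x gives v²t² + 2Dt − x² = 0, so t = (√(D² + v²x²) − D)/v².
√(D² + v²x²) = √(1.2² + 0.24² × 17²) = 4.253; v² = 0.0576.
t = (4.253 − 1.2)/0.0576 = 53.0 days (vs. the pure-advection estimate x/v = 70.8 d).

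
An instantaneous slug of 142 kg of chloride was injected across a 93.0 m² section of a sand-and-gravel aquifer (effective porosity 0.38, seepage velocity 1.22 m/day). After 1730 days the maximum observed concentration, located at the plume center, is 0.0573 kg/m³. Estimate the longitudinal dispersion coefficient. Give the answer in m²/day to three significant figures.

At the plume center C_max = M/(n_e·A·√(4πDt)), so D = M²/(4πt·(n_e·A·C_max)²).
n_e·A·C_max = 0.38 × 93.0 × 0.0573 = 2.025 kg/m.
D = 142²/(4π × 1730 × 2.025²) = 0.226 m²/day.

0.226 m²/day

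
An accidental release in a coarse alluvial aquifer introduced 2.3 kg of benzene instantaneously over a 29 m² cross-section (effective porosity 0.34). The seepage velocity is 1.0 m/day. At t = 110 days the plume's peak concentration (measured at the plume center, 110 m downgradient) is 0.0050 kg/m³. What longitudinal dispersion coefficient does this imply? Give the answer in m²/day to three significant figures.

1.57 m²/day

At the plume center C_max = M/(n_e·A·√(4πDt)), so D = M²/(4πt·(n_e·A·C_max)²).
n_e·A·C_max = 0.34 × 29 × 0.0050 = 0.04930 kg/m.
D = 2.3²/(4π × 110 × 0.04930²) = 1.57 m²/day.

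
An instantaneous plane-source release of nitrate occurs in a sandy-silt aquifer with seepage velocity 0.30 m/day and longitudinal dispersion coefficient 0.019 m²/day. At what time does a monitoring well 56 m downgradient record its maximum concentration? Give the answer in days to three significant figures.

For the 1D instantaneous-source solution, setting ∂C/∂t = 0 at fixed x gives v²t² + 2Dt − x² = 0, so t = (√(D² + v²x²) − D)/v².
√(D² + v²x²) = √(0.019² + 0.30² × 56²) = 16.80; v² = 0.09.
t = (16.80 − 0.019)/0.09 = 186 days (vs. the pure-advection estimate x/v = 187 d).

186 days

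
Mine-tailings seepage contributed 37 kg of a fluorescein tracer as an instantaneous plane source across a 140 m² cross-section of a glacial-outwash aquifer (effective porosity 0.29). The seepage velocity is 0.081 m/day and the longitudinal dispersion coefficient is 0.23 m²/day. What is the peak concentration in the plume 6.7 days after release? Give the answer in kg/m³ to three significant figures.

The peak of an instantaneous 1D plume sits at x = vt; there the Gaussian factor is 1 and C_max = M/(n_e·A·√(4πDt)), where n_e·A is the pore area the mass is dissolved in.
√(4πDt) = √(4π × 0.23 × 6.7) = 4.401 m, so C_max = 37/(0.29 × 140 × 4.401) = 0.207 kg/m³.

0.207 kg/m³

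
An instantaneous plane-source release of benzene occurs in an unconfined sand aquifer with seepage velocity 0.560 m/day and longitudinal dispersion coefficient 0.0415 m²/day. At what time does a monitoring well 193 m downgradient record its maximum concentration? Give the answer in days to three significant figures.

For the 1D instantaneous-source solution, setting ∂C/∂t = 0 at fixed x gives v²t² + 2Dt − x² = 0, so t = (√(D² + v²x²) − D)/v².
√(D² + v²x²) = √(0.0415² + 0.560² × 193²) = 108.1; v² = 0.3136.
t = (108.1 − 0.0415)/0.3136 = 345 days (vs. the pure-advection estimate x/v = 345 d).

345 days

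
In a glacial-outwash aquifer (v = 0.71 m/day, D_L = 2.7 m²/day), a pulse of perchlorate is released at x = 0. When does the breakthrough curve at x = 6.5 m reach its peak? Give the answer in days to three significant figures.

For the 1D instantaneous-source solution, setting ∂C/∂t = 0 at fixed x gives v²t² + 2Dt − x² = 0, so t = (√(D² + v²x²) − D)/v².
√(D² + v²x²) = √(2.7² + 0.71² × 6.5²) = 5.347; v² = 0.5041.
t = (5.347 − 2.7)/0.5041 = 5.25 days (vs. the pure-advection estimate x/v = 9.15 d).

5.25 days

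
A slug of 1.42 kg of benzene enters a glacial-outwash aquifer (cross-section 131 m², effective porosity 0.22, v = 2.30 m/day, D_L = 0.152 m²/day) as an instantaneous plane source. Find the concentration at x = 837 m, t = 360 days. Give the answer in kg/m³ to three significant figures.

For an instantaneous plane source, C(x,t) = M/(n_e·A·√(4πDt)) · exp(−(x−vt)²/(4Dt)), with n_e·A the pore (flow) area.
Plume center vt = 2.30 × 360 = 828 m, so the well at 837 m is 9 m downgradient of the peak.
√(4πDt) = 26.22 m, giving peak height M/(n_e·A·√(4πDt)) = 1.42/(0.22 × 131 × 26.22) = 0.001879 kg/m³.
(x−vt)²/(4Dt) = (9)²/(4 × 0.152 × 360) = 0.3701; exp(−0.3701) = 0.6907.
C = 0.001879 × 0.6907 = 0.00130 kg/m³.

0.00130 kg/m³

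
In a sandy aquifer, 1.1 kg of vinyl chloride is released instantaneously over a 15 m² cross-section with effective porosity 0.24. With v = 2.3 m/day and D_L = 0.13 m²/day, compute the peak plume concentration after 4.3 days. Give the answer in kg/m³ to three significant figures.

The peak of an instantaneous 1D plume sits at x = vt; there the Gaussian factor is 1 and C_max = M/(n_e·A·√(4πDt)), where n_e·A is the pore area the mass is dissolved in.
√(4πDt) = √(4π × 0.13 × 4.3) = 2.650 m, so C_max = 1.1/(0.24 × 15 × 2.650) = 0.115 kg/m³.

0.115 kg/m³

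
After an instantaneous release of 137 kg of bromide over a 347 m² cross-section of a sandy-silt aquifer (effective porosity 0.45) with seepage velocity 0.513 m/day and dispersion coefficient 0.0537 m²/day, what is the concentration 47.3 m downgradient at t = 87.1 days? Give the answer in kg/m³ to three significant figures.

For an instantaneous plane source, C(x,t) = M/(n_e·A·√(4πDt)) · exp(−(x−vt)²/(4Dt)), with n_e·A the pore (flow) area.
Plume center vt = 0.513 × 87.1 = 44.6823 m, so the well at 47.3 m is 2.6177 m downgradient of the peak.
√(4πDt) = 7.667 m, giving peak height M/(n_e·A·√(4πDt)) = 137/(0.45 × 347 × 7.667) = 0.1144 kg/m³.
(x−vt)²/(4Dt) = (2.6177)²/(4 × 0.0537 × 87.1) = 0.3663; exp(−0.3663) = 0.6933.
C = 0.1144 × 0.6933 = 0.0793 kg/m³.

0.0793 kg/m³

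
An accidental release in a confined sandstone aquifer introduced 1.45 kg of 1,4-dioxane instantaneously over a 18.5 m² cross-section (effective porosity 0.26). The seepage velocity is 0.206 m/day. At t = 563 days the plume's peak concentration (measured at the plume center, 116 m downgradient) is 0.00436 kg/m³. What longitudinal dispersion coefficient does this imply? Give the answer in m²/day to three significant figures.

At the plume center C_max = M/(n_e·A·√(4πDt)), so D = M²/(4πt·(n_e·A·C_max)²).
n_e·A·C_max = 0.26 × 18.5 × 0.00436 = 0.02097 kg/m.
D = 1.45²/(4π × 563 × 0.02097²) = 0.676 m²/day.

0.676 m²/day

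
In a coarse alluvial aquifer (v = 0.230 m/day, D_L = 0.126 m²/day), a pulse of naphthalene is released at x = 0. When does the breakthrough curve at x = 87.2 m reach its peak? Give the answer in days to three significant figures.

For the 1D instantaneous-source solution, setting ∂C/∂t = 0 at fixed x gives v²t² + 2Dt − x² = 0, so t = (√(D² + v²x²) − D)/v².
√(D² + v²x²) = √(0.126² + 0.230² × 87.2²) = 20.06; v² = 0.0529.
t = (20.06 − 0.126)/0.0529 = 377 days (vs. the pure-advection estimate x/v = 379 d).

377 days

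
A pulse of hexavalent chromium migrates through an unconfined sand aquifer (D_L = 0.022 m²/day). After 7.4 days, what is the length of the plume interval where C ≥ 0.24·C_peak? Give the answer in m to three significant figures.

The plume is Gaussian with σ = √(2Dt) = √(2 × 0.022 × 7.4) = 0.5706 m.
C/C_peak = exp(−Δx²/(2σ²)) = 0.24 ⇒ Δx = σ·√(−2 ln 0.24) = 0.5706 × 1.689 = 0.9637 m.
Width = 2Δx = 1.93 m.

1.93 m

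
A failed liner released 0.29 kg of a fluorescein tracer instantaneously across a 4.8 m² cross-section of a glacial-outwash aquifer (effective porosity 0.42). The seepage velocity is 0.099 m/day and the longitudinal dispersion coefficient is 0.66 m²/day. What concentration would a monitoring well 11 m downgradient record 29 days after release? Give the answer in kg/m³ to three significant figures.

0.00391 kg/m³

For an instantaneous plane source, C(x,t) = M/(n_e·A·√(4πDt)) · exp(−(x−vt)²/(4Dt)), with n_e·A the pore (flow) area.
Plume center vt = 0.099 × 29 = 2.871 m, so the well at 11 m is 8.129 m downgradient of the peak.
√(4πDt) = 15.51 m, giving peak height M/(n_e·A·√(4πDt)) = 0.29/(0.42 × 4.8 × 15.51) = 0.009275 kg/m³.
(x−vt)²/(4Dt) = (8.129)²/(4 × 0.66 × 29) = 0.8631; exp(−0.8631) = 0.4219.
C = 0.009275 × 0.4219 = 0.00391 kg/m³.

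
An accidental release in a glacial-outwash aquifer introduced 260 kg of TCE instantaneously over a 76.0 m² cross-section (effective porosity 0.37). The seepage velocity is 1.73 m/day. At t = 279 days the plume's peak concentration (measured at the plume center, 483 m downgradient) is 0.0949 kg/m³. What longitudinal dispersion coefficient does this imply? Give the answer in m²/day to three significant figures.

2.71 m²/day

At the plume center C_max = M/(n_e·A·√(4πDt)), so D = M²/(4πt·(n_e·A·C_max)²).
n_e·A·C_max = 0.37 × 76.0 × 0.0949 = 2.669 kg/m.
D = 260²/(4π × 279 × 2.669²) = 2.71 m²/day.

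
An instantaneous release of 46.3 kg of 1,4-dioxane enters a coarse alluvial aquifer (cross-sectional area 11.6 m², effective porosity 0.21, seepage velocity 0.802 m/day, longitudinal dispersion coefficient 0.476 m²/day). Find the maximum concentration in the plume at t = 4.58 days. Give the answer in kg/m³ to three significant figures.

The peak of an instantaneous 1D plume sits at x = vt; there the Gaussian factor is 1 and C_max = M/(n_e·A·√(4πDt)), where n_e·A is the pore area the mass is dissolved in.
√(4πDt) = √(4π × 0.476 × 4.58) = 5.234 m, so C_max = 46.3/(0.21 × 11.6 × 5.234) = 3.63 kg/m³.

3.63 kg/m³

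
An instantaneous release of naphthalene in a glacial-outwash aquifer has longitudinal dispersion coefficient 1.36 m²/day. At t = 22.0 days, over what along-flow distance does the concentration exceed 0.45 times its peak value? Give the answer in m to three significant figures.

The plume is Gaussian with σ = √(2Dt) = √(2 × 1.36 × 22.0) = 7.736 m.
C/C_peak = exp(−Δx²/(2σ²)) = 0.45 ⇒ Δx = σ·√(−2 ln 0.45) = 7.736 × 1.264 = 9.778 m.
Width = 2Δx = 19.6 m.

19.6 m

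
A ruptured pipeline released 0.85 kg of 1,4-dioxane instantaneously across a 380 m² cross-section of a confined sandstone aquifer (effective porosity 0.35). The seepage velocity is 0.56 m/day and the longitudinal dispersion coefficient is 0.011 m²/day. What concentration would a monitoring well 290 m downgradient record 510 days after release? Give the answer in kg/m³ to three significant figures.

0.000321 kg/m³

For an instantaneous plane source, C(x,t) = M/(n_e·A·√(4πDt)) · exp(−(x−vt)²/(4Dt)), with n_e·A the pore (flow) area.
Plume center vt = 0.56 × 510 = 285.6 m, so the well at 290 m is 4.4 m downgradient of the peak.
√(4πDt) = 8.396 m, giving peak height M/(n_e·A·√(4πDt)) = 0.85/(0.35 × 380 × 8.396) = 0.0007612 kg/m³.
(x−vt)²/(4Dt) = (4.4)²/(4 × 0.011 × 510) = 0.8627; exp(−0.8627) = 0.4220.
C = 0.0007612 × 0.4220 = 0.000321 kg/m³.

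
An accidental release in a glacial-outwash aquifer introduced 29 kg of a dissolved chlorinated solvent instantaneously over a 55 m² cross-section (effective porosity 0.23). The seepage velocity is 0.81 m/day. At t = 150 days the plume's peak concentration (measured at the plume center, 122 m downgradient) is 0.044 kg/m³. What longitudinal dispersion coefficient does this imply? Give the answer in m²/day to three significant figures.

1.44 m²/day

At the plume center C_max = M/(n_e·A·√(4πDt)), so D = M²/(4πt·(n_e·A·C_max)²).
n_e·A·C_max = 0.23 × 55 × 0.044 = 0.5566 kg/m.
D = 29²/(4π × 150 × 0.5566²) = 1.44 m²/day.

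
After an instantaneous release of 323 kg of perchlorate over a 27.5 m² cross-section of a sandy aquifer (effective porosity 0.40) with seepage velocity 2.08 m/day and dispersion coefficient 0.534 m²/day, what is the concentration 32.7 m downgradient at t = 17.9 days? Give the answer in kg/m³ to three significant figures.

For an instantaneous plane source, C(x,t) = M/(n_e·A·√(4πDt)) · exp(−(x−vt)²/(4Dt)), with n_e·A the pore (flow) area.
Plume center vt = 2.08 × 17.9 = 37.232 m, so the well at 32.7 m is 4.532 m upgradient of the peak.
√(4πDt) = 10.96 m, giving peak height M/(n_e·A·√(4πDt)) = 323/(0.40 × 27.5 × 10.96) = 2.679 kg/m³.
(x−vt)²/(4Dt) = (-4.532)²/(4 × 0.534 × 17.9) = 0.5372; exp(−0.5372) = 0.5844.
C = 2.679 × 0.5844 = 1.57 kg/m³.

1.57 kg/m³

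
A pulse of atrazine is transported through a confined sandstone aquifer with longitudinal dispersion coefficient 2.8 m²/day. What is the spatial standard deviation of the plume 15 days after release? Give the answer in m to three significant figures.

9.17 m

Dispersive spreading gives a Gaussian with σ² = 2Dt; advection only shifts the center.
σ = √(2 × 2.8 × 15) = 9.17 m.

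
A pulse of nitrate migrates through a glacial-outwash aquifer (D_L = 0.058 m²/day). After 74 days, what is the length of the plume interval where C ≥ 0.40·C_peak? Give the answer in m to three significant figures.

The plume is Gaussian with σ = √(2Dt) = √(2 × 0.058 × 74) = 2.930 m.
C/C_peak = exp(−Δx²/(2σ²)) = 0.40 ⇒ Δx = σ·√(−2 ln 0.40) = 2.930 × 1.354 = 3.967 m.
Width = 2Δx = 7.93 m.

7.93 m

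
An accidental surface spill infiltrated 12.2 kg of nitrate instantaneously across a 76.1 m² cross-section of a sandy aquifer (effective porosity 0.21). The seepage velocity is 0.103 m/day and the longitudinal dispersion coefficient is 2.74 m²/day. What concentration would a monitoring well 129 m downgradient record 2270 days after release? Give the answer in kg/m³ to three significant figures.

For an instantaneous plane source, C(x,t) = M/(n_e·A·√(4πDt)) · exp(−(x−vt)²/(4Dt)), with n_e·A the pore (flow) area.
Plume center vt = 0.103 × 2270 = 233.81 m, so the well at 129 m is 104.81 m upgradient of the peak.
√(4πDt) = 279.6 m, giving peak height M/(n_e·A·√(4πDt)) = 12.2/(0.21 × 76.1 × 279.6) = 0.002730 kg/m³.
(x−vt)²/(4Dt) = (-104.81)²/(4 × 2.74 × 2270) = 0.4415; exp(−0.4415) = 0.6431.
C = 0.002730 × 0.6431 = 0.00176 kg/m³.

0.00176 kg/m³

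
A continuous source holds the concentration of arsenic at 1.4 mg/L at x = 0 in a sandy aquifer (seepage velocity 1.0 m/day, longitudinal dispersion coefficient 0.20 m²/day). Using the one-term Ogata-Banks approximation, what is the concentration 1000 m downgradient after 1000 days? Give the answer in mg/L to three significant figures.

For a continuous step input, C/C₀ ≈ ½·erfc((x−vt)/(2√(Dt))).
vt = 1.0 × 1000 = 1000 m and 2√(Dt) = 2√(0.20 × 1000) = 28.28 m.
Argument (x−vt)/(2√(Dt)) = (1000 − 1000)/28.28 = 0; ½·erfc(0) = 0.5000.
C = 1.4 × 0.5000 = 0.700 mg/L.

0.700 mg/L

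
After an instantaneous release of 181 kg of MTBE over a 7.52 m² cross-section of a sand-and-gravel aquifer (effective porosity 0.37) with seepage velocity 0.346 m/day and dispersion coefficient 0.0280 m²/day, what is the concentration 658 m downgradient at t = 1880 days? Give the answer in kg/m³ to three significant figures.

1.93 kg/m³

For an instantaneous plane source, C(x,t) = M/(n_e·A·√(4πDt)) · exp(−(x−vt)²/(4Dt)), with n_e·A the pore (flow) area.
Plume center vt = 0.346 × 1880 = 650.48 m, so the well at 658 m is 7.52 m downgradient of the peak.
√(4πDt) = 25.72 m, giving peak height M/(n_e·A·√(4πDt)) = 181/(0.37 × 7.52 × 25.72) = 2.529 kg/m³.
(x−vt)²/(4Dt) = (7.52)²/(4 × 0.0280 × 1880) = 0.2686; exp(−0.2686) = 0.7644.
C = 2.529 × 0.7644 = 1.93 kg/m³.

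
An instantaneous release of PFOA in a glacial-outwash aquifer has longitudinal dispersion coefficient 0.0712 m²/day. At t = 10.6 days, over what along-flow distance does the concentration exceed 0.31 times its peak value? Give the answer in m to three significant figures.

3.76 m

The plume is Gaussian with σ = √(2Dt) = √(2 × 0.0712 × 10.6) = 1.229 m.
C/C_peak = exp(−Δx²/(2σ²)) = 0.31 ⇒ Δx = σ·√(−2 ln 0.31) = 1.229 × 1.530 = 1.880 m.
Width = 2Δx = 3.76 m.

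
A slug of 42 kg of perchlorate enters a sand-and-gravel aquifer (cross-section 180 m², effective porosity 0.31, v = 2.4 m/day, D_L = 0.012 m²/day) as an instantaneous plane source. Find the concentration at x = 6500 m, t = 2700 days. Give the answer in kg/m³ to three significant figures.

0.00170 kg/m³

For an instantaneous plane source, C(x,t) = M/(n_e·A·√(4πDt)) · exp(−(x−vt)²/(4Dt)), with n_e·A the pore (flow) area.
Plume center vt = 2.4 × 2700 = 6480 m, so the well at 6500 m is 20 m downgradient of the peak.
√(4πDt) = 20.18 m, giving peak height M/(n_e·A·√(4πDt)) = 42/(0.31 × 180 × 20.18) = 0.03730 kg/m³.
(x−vt)²/(4Dt) = (20)²/(4 × 0.012 × 2700) = 3.086; exp(−3.086) = 0.04568.
C = 0.03730 × 0.04568 = 0.00170 kg/m³.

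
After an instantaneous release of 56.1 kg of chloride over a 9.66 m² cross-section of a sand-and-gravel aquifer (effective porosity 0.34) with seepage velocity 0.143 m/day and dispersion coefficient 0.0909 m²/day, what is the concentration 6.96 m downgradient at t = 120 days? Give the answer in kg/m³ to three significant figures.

0.134 kg/m³

For an instantaneous plane source, C(x,t) = M/(n_e·A·√(4πDt)) · exp(−(x−vt)²/(4Dt)), with n_e·A the pore (flow) area.
Plume center vt = 0.143 × 120 = 17.16 m, so the well at 6.96 m is 10.2 m upgradient of the peak.
√(4πDt) = 11.71 m, giving peak height M/(n_e·A·√(4πDt)) = 56.1/(0.34 × 9.66 × 11.71) = 1.459 kg/m³.
(x−vt)²/(4Dt) = (-10.2)²/(4 × 0.0909 × 120) = 2.384; exp(−2.384) = 0.09218.
C = 1.459 × 0.09218 = 0.134 kg/m³.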